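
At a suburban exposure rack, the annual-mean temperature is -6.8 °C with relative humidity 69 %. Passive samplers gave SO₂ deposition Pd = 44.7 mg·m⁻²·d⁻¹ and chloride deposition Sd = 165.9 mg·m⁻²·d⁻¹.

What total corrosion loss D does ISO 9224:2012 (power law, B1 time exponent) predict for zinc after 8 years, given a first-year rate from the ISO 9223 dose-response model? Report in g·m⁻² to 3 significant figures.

D(8) = 45.7 g·m⁻²

zinc: temperature factor f = +0.038·(-16.8) = -0.6384
  sulphur-dioxide contribution → 0.8668 μm/a
  chloride contribution → 0.3141 μm/a
  total first-year rate 1.181 μm/a
Power-law: D(8) = r_corr · 8^0.813
  D(8) = 1.181 × 8^0.813 = 1.181 × 5.423 = 6.404 μm
  Mass loss = 6.404 μm × 7.14 g/cm³ = 45.72 g·m⁻²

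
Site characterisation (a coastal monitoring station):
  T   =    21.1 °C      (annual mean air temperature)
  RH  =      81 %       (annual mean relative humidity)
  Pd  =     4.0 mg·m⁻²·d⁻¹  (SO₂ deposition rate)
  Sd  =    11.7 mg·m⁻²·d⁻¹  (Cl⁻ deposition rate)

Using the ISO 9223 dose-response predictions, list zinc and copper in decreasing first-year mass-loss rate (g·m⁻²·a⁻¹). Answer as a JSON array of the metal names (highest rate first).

zinc: temperature factor f = -0.071·(11.1) = -0.7881
  Pd branch = 0.0129·Pd^0.44·e^(0.046·RH+f) = 0.4481 μm/a
  Sd branch = 0.0175·Sd^0.57·e^(0.008·RH+0.085·T) = 0.817 μm/a
  r_corr = 0.4481 + 0.817 = 1.265 μm/a
  mass loss = 1.265 μm/a × 7.14 g/cm³ = 9.033 g·m⁻²·a⁻¹
copper: temperature factor f = -0.080·(11.1) = -0.8880
  Pd branch = 0.0053·Pd^0.26·e^(0.059·RH+f) = 0.3721 μm/a
  Sd branch = 0.01025·Sd^0.27·e^(0.036·RH+0.049·T) = 1.034 μm/a
  r_corr = 0.3721 + 1.034 = 1.406 μm/a
  mass loss = 1.406 μm/a × 8.96 g/cm³ = 12.6 g·m⁻²·a⁻¹
Ordering by g·m⁻²·a⁻¹: copper (12.6) > zinc (9.03)

["copper", "zinc"]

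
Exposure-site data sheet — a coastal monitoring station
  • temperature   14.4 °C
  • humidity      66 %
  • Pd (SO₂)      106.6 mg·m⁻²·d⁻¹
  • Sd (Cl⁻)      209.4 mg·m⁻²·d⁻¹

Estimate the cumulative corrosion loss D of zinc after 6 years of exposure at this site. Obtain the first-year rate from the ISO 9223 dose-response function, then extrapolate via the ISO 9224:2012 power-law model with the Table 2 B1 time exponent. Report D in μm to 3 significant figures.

zinc: temperature factor f = -0.071·(4.4) = -0.3124
  SO₂ term: 0.0129·106.6^0.44·exp(0.046·66-0.3124) = 1.533
  Cl⁻ term: 0.0175·209.4^0.57·exp(0.008·66+0.085·14.4) = 2.123
  sum: 1.533 + 2.123 → r_corr = 3.656 μm/a
ISO 9224: D(t) = r_corr · t^b with b = 0.813 (zinc, B1)
  D(6) = 3.656 × 6^0.813 = 3.656 × 4.292 = 15.69 μm

D(6) = 15.7 μm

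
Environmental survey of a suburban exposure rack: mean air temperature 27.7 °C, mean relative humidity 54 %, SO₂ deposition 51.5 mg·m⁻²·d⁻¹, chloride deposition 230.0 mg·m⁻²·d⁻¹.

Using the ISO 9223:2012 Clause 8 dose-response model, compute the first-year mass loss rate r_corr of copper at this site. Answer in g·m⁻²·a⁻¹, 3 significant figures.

copper: f(T) = -0.080·(T−10) [T>10 °C] = -1.4160
  Pd branch = 0.0053·Pd^0.26·e^(0.059·RH+f) = 0.08671 μm/a
  Sd branch = 0.01025·Sd^0.27·e^(0.036·RH+0.049·T) = 1.208 μm/a
  sum: 0.08671 + 1.208 → r_corr = 1.295 μm/a
Convert to mass loss: 1.295 μm/a × 8.96 g/cm³ = 11.6 g·m⁻²·a⁻¹

r_corr = 11.6 g·m⁻²·a⁻¹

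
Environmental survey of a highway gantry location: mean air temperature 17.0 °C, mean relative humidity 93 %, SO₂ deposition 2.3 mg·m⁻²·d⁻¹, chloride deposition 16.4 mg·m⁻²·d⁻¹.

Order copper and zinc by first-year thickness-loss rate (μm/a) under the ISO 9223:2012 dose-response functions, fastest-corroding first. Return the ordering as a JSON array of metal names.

copper: T>10 °C ⇒ hinge -0.080·(17.0−10) = -0.5600
  Pd branch = 0.0053·Pd^0.26·e^(0.059·RH+f) = 0.908 μm/a
  Cl⁻ term: 0.01025·16.4^0.27·exp(0.036·93+0.049·17.0) = 1.427
  r_corr = 0.908 + 1.427 = 2.335 μm/a
zinc: T>10 °C ⇒ hinge -0.071·(17.0−10) = -0.4970
  SO₂ term: 0.0129·2.3^0.44·exp(0.046·93-0.4970) = 0.8162
  Cl⁻ term: 0.0175·16.4^0.57·exp(0.008·93+0.085·17.0) = 0.7694
  sum: 0.8162 + 0.7694 → r_corr = 1.586 μm/a
Ordering by μm/a: copper (2.34) > zinc (1.59)

["copper", "zinc"]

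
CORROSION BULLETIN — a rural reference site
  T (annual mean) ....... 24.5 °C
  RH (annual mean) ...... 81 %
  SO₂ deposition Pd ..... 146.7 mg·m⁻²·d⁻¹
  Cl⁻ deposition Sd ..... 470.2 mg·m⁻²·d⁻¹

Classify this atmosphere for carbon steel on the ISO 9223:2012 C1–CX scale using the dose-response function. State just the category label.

CX

carbon steel: f(T) = -0.054·(T−10) [T>10 °C] = -0.7830
  SO₂ term: 1.77·146.7^0.52·exp(0.02·81-0.7830) = 54.7
  Sd branch = 0.102·Sd^0.62·e^(0.033·RH+0.04·T) = 178.6 μm/a
  r_corr = 54.7 + 178.6 = 233.3 μm/a
233 μm/a falls in (200, 700] for carbon steel → category CX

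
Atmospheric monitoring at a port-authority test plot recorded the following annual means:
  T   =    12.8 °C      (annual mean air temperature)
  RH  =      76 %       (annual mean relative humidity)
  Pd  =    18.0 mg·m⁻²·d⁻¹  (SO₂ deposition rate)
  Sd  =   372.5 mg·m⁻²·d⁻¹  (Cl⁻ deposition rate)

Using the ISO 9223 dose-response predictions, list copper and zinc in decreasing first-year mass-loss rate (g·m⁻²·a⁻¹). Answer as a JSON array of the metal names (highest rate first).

["zinc", "copper"]

copper: f(T) = -0.080·(T−10) [T>10 °C] = -0.2240
  Pd branch = 0.0053·Pd^0.26·e^(0.059·RH+f) = 0.7957 μm/a
  Sd branch = 0.01025·Sd^0.27·e^(0.036·RH+0.049·T) = 1.464 μm/a
  r_corr = 0.7957 + 1.464 = 2.26 μm/a
  mass loss = 2.26 μm/a × 8.96 g/cm³ = 20.25 g·m⁻²·a⁻¹
zinc: f(T) = -0.071·(T−10) [T>10 °C] = -0.1988
  SO₂ term: 0.0129·18.0^0.44·exp(0.046·76-0.1988) = 1.244
  Cl⁻ term: 0.0175·372.5^0.57·exp(0.008·76+0.085·12.8) = 2.787
  r_corr = 1.244 + 2.787 = 4.031 μm/a
  mass loss = 4.031 μm/a × 7.14 g/cm³ = 28.78 g·m⁻²·a⁻¹
Ordering by g·m⁻²·a⁻¹: zinc (28.8) > copper (20.2)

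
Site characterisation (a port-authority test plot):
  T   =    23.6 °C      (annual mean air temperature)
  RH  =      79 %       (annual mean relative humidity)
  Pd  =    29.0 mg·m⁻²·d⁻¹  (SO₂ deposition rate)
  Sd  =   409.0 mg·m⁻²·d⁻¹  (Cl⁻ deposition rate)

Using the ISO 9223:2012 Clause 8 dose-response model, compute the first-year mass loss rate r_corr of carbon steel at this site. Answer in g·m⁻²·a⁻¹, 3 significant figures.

r_corr = 1.35e+03 g·m⁻²·a⁻¹

carbon steel: temperature factor f = -0.054·(13.6) = -0.7344
  SO₂ term: 1.77·29.0^0.52·exp(0.02·79-0.7344) = 23.75
  Sd branch = 0.102·Sd^0.62·e^(0.033·RH+0.04·T) = 147.9 μm/a
  sum: 23.75 + 147.9 → r_corr = 171.7 μm/a
Convert to mass loss: 171.7 μm/a × 7.85 g/cm³ = 1348 g·m⁻²·a⁻¹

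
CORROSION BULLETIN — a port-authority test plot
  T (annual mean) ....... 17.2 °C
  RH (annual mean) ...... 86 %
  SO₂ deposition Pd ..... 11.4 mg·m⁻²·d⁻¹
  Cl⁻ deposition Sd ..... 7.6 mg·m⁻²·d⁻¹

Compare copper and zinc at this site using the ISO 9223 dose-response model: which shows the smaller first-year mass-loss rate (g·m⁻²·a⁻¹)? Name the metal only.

copper: T>10 °C ⇒ hinge -0.080·(17.2−10) = -0.5760
  Pd branch = 0.0053·Pd^0.26·e^(0.059·RH+f) = 0.8965 μm/a
  Sd branch = 0.01025·Sd^0.27·e^(0.036·RH+0.049·T) = 0.9102 μm/a
  sum: 0.8965 + 0.9102 → r_corr = 1.807 μm/a
  mass loss = 1.807 μm/a × 8.96 g/cm³ = 16.19 g·m⁻²·a⁻¹
zinc: T>10 °C ⇒ hinge -0.071·(17.2−10) = -0.5112
  SO₂ term: 0.0129·11.4^0.44·exp(0.046·86-0.5112) = 1.179
  Cl⁻ term: 0.0175·7.6^0.57·exp(0.008·86+0.085·17.2) = 0.4773
  r_corr = 1.179 + 0.4773 = 1.657 μm/a
  mass loss = 1.657 μm/a × 7.14 g/cm³ = 11.83 g·m⁻²·a⁻¹
Ordering by g·m⁻²·a⁻¹: copper (16.2) > zinc (11.8)

zinc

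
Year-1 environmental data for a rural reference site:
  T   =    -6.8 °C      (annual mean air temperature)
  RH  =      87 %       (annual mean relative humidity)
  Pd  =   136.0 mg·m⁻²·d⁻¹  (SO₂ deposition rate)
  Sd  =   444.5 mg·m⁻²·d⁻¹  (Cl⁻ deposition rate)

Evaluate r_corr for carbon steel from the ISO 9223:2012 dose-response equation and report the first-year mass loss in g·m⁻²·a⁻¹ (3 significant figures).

r_corr = 554 g·m⁻²·a⁻¹

carbon steel: f(T) = +0.150·(T−10) [T≤10 °C] = -2.5200
  Pd branch = 1.77·Pd^0.52·e^(0.02·RH+f) = 10.44 μm/a
  Cl⁻ term: 0.102·444.5^0.62·exp(0.033·87+0.04·-6.8) = 60.12
  sum: 10.44 + 60.12 → r_corr = 70.56 μm/a
Convert to mass loss: 70.56 μm/a × 7.85 g/cm³ = 553.9 g·m⁻²·a⁻¹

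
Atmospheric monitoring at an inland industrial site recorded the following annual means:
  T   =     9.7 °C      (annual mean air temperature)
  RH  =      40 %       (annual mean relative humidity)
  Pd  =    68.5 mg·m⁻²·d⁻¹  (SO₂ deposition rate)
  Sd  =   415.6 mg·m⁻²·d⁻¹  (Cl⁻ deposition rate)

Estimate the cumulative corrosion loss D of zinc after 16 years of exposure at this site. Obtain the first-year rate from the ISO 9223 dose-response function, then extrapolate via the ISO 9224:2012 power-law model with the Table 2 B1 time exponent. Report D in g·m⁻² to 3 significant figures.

D(16) = 151 g·m⁻²

zinc: T≤10 °C ⇒ hinge +0.038·(9.7−10) = -0.0114
  Pd branch = 0.0129·Pd^0.44·e^(0.046·RH+f) = 0.5158 μm/a
  Cl⁻ term: 0.0175·415.6^0.57·exp(0.008·40+0.085·9.7) = 1.709
  sum: 0.5158 + 1.709 → r_corr = 2.225 μm/a
ISO 9224: D(t) = r_corr · t^b with b = 0.813 (zinc, B1)
  D(16) = 2.225 × 16^0.813 = 2.225 × 9.527 = 21.19 μm
  Mass loss = 21.19 μm × 7.14 g/cm³ = 151.3 g·m⁻²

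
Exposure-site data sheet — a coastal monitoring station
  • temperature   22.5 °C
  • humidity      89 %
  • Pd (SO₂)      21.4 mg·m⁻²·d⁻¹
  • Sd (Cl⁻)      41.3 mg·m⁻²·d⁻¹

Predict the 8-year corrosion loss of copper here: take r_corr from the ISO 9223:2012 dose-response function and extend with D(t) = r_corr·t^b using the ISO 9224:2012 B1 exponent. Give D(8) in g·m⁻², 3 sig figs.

copper: T>10 °C ⇒ hinge -0.080·(22.5−10) = -1.0000
  Pd branch = 0.0053·Pd^0.26·e^(0.059·RH+f) = 0.8248 μm/a
  Cl⁻ term: 0.01025·41.3^0.27·exp(0.036·89+0.049·22.5) = 2.076
  sum: 0.8248 + 2.076 → r_corr = 2.901 μm/a
ISO 9224: D(t) = r_corr · t^b with b = 0.667 (copper, B1)
  D(8) = 2.901 × 8^0.667 = 2.901 × 4.003 = 11.61 μm
  Mass loss = 11.61 μm × 8.96 g/cm³ = 104.1 g·m⁻²

D(8) = 104 g·m⁻²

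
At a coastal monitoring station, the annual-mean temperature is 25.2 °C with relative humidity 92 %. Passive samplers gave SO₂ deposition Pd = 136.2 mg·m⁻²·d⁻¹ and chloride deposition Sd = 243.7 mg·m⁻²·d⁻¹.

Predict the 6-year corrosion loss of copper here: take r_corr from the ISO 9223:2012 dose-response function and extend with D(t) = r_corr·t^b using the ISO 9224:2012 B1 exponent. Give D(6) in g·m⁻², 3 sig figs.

copper: temperature factor f = -0.080·(15.2) = -1.2160
  Pd branch = 0.0053·Pd^0.26·e^(0.059·RH+f) = 1.284 μm/a
  Sd branch = 0.01025·Sd^0.27·e^(0.036·RH+0.049·T) = 4.264 μm/a
  r_corr = 1.284 + 4.264 = 5.548 μm/a
Long-term exponent b (ISO 9224 Table 2, B1) = 0.667
  D(6) = 5.548 × 6^0.667 = 5.548 × 3.304 = 18.33 μm
  Mass loss = 18.33 μm × 8.96 g/cm³ = 164.2 g·m⁻²

D(6) = 164 g·m⁻²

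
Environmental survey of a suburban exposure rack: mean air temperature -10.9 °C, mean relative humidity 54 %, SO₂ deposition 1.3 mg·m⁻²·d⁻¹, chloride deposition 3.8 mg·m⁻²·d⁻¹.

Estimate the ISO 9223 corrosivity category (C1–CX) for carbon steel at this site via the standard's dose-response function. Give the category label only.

carbon steel: f(T) = +0.150·(T−10) [T≤10 °C] = -3.1350
  sulphur-dioxide contribution → 0.2599 μm/a
  chloride contribution → 0.8967 μm/a
  ⇒ r_corr(carbon steel) = 1.157 μm/a
1.16 μm/a falls in (0, 1.3] for carbon steel → category C1

C1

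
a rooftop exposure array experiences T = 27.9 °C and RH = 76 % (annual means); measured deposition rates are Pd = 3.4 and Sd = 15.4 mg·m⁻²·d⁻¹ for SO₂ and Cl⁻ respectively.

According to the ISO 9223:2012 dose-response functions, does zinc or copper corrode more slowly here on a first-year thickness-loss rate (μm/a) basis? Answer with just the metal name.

copper

zinc: f(T) = -0.071·(T−10) [T>10 °C] = -1.2709
  sulphur-dioxide contribution → 0.2045 μm/a
  chloride contribution → 1.636 μm/a
  total first-year rate 1.841 μm/a
copper: temperature factor f = -0.080·(17.9) = -1.4320
  sulphur-dioxide contribution → 0.1541 μm/a
  chloride contribution → 1.298 μm/a
  total first-year rate 1.452 μm/a
Ordering by μm/a: zinc (1.84) > copper (1.45)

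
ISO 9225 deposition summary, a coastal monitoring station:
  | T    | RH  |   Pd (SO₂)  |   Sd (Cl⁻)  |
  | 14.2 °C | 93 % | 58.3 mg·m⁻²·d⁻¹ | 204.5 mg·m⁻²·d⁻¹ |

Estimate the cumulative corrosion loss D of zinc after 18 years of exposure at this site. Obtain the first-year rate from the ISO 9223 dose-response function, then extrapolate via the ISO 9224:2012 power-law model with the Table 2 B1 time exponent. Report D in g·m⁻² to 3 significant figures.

D(18) = 500 g·m⁻²

zinc: T>10 °C ⇒ hinge -0.071·(14.2−10) = -0.2982
  sulphur-dioxide contribution → 4.129 μm/a
  chloride contribution → 2.555 μm/a
  total first-year rate 6.685 μm/a
ISO 9224: D(t) = r_corr · t^b with b = 0.813 (zinc, B1)
  D(18) = 6.685 × 18^0.813 = 6.685 × 10.48 = 70.08 μm
  Mass loss = 70.08 μm × 7.14 g/cm³ = 500.4 g·m⁻²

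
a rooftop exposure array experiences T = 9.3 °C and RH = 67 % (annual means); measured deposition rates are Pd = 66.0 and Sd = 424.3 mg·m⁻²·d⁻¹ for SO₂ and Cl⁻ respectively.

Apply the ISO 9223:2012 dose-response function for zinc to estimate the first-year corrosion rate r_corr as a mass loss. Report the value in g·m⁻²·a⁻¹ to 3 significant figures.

r_corr = 27.2 g·m⁻²·a⁻¹

zinc: temperature factor f = +0.038·(-0.7) = -0.0266
  SO₂ term: 0.0129·66.0^0.44·exp(0.046·67-0.0266) = 1.73
  Sd branch = 0.0175·Sd^0.57·e^(0.008·RH+0.085·T) = 2.074 μm/a
  r_corr = 1.73 + 2.074 = 3.805 μm/a
Convert to mass loss: 3.805 μm/a × 7.14 g/cm³ = 27.17 g·m⁻²·a⁻¹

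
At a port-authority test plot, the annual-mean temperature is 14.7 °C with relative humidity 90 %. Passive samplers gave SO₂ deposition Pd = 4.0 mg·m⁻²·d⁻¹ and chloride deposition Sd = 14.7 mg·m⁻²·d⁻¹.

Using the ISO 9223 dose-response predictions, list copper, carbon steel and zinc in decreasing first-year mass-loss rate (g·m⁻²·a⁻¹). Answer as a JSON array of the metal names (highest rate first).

["carbon steel", "copper", "zinc"]

copper: temperature factor f = -0.080·(4.7) = -0.3760
  SO₂ term: 0.0053·4.0^0.26·exp(0.059·90-0.3760) = 1.056
  Cl⁻ term: 0.01025·14.7^0.27·exp(0.036·90+0.049·14.7) = 1.111
  r_corr = 1.056 + 1.111 = 2.167 μm/a
  mass loss = 2.167 μm/a × 8.96 g/cm³ = 19.42 g·m⁻²·a⁻¹
carbon steel: temperature factor f = -0.054·(4.7) = -0.2538
  Pd branch = 1.77·Pd^0.52·e^(0.02·RH+f) = 17.08 μm/a
  Sd branch = 0.102·Sd^0.62·e^(0.033·RH+0.04·T) = 18.95 μm/a
  sum: 17.08 + 18.95 → r_corr = 36.03 μm/a
  mass loss = 36.03 μm/a × 7.85 g/cm³ = 282.8 g·m⁻²·a⁻¹
zinc: T>10 °C ⇒ hinge -0.071·(14.7−10) = -0.3337
  Pd branch = 0.0129·Pd^0.44·e^(0.046·RH+f) = 1.068 μm/a
  Cl⁻ term: 0.0175·14.7^0.57·exp(0.008·90+0.085·14.7) = 0.5804
  r_corr = 1.068 + 0.5804 = 1.648 μm/a
  mass loss = 1.648 μm/a × 7.14 g/cm³ = 11.77 g·m⁻²·a⁻¹
Ordering by g·m⁻²·a⁻¹: carbon steel (283) > copper (19.4) > zinc (11.8)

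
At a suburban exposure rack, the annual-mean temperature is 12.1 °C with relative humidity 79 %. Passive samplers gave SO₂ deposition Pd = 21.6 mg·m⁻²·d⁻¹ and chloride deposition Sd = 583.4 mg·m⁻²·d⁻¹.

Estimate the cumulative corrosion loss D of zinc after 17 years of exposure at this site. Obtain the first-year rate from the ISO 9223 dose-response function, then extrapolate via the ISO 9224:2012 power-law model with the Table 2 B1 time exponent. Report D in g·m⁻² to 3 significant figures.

zinc: f(T) = -0.071·(T−10) [T>10 °C] = -0.1491
  Pd branch = 0.0129·Pd^0.44·e^(0.046·RH+f) = 1.626 μm/a
  Cl⁻ term: 0.0175·583.4^0.57·exp(0.008·79+0.085·12.1) = 3.474
  r_corr = 1.626 + 3.474 = 5.1 μm/a
Long-term exponent b (ISO 9224 Table 2, B1) = 0.813
  D(17) = 5.1 × 17^0.813 = 5.1 × 10.01 = 51.04 μm
  Mass loss = 51.04 μm × 7.14 g/cm³ = 364.4 g·m⁻²

D(17) = 364 g·m⁻²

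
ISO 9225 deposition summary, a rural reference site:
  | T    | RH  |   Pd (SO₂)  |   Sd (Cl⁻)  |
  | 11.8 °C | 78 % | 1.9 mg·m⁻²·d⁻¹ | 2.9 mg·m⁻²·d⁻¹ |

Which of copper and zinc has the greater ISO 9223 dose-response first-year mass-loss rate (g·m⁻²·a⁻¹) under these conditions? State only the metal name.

copper

copper: f(T) = -0.080·(T−10) [T>10 °C] = -0.1440
  Pd branch = 0.0053·Pd^0.26·e^(0.059·RH+f) = 0.5406 μm/a
  Cl⁻ term: 0.01025·2.9^0.27·exp(0.036·78+0.049·11.8) = 0.4038
  r_corr = 0.5406 + 0.4038 = 0.9444 μm/a
  mass loss = 0.9444 μm/a × 8.96 g/cm³ = 8.461 g·m⁻²·a⁻¹
zinc: f(T) = -0.071·(T−10) [T>10 °C] = -0.1278
  Pd branch = 0.0129·Pd^0.44·e^(0.046·RH+f) = 0.5445 μm/a
  Cl⁻ term: 0.0175·2.9^0.57·exp(0.008·78+0.085·11.8) = 0.1634
  r_corr = 0.5445 + 0.1634 = 0.7079 μm/a
  mass loss = 0.7079 μm/a × 7.14 g/cm³ = 5.054 g·m⁻²·a⁻¹
Ordering by g·m⁻²·a⁻¹: copper (8.46) > zinc (5.05)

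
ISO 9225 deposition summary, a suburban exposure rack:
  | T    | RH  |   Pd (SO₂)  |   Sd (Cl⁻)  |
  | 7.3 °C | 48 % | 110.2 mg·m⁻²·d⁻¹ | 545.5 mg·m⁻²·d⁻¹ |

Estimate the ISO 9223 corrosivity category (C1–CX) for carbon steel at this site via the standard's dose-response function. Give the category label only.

C4

carbon steel: f(T) = +0.150·(T−10) [T≤10 °C] = -0.4050
  SO₂ term: 1.77·110.2^0.52·exp(0.02·48-0.4050) = 35.56
  Sd branch = 0.102·Sd^0.62·e^(0.033·RH+0.04·T) = 33.12 μm/a
  sum: 35.56 + 33.12 → r_corr = 68.68 μm/a
ISO 9223 Table 2 (carbon steel): 50 < 68.7 ≤ 80 μm/a ⇒ C4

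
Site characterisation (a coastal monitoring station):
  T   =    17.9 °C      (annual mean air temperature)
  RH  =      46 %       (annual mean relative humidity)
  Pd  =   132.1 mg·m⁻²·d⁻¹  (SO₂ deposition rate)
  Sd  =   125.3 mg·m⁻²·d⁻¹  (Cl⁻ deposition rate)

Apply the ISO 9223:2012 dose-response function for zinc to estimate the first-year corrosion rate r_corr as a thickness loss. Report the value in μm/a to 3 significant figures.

zinc: T>10 °C ⇒ hinge -0.071·(17.9−10) = -0.5609
  Pd branch = 0.0129·Pd^0.44·e^(0.046·RH+f) = 0.5238 μm/a
  Cl⁻ term: 0.0175·125.3^0.57·exp(0.008·46+0.085·17.9) = 1.817
  r_corr = 0.5238 + 1.817 = 2.341 μm/a

r_corr = 2.34 μm/a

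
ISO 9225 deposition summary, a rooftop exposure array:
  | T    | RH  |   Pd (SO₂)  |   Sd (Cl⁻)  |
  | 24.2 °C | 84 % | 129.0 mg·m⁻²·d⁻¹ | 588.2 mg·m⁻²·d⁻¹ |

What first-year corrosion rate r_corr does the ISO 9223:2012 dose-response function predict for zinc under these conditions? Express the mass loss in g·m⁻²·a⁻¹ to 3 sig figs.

zinc: f(T) = -0.071·(T−10) [T>10 °C] = -1.0082
  sulphur-dioxide contribution → 1.903 μm/a
  chloride contribution → 10.16 μm/a
  total first-year rate 12.06 μm/a
Convert to mass loss: 12.06 μm/a × 7.14 g/cm³ = 86.13 g·m⁻²·a⁻¹

r_corr = 86.1 g·m⁻²·a⁻¹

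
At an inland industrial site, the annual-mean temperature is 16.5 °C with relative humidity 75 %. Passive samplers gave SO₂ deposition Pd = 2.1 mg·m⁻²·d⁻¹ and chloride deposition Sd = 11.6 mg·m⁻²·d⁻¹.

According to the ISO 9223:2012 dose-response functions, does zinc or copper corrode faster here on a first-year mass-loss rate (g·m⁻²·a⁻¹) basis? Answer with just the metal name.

zinc: temperature factor f = -0.071·(6.5) = -0.4615
  Pd branch = 0.0129·Pd^0.44·e^(0.046·RH+f) = 0.355 μm/a
  Sd branch = 0.0175·Sd^0.57·e^(0.008·RH+0.085·T) = 0.5241 μm/a
  sum: 0.355 + 0.5241 → r_corr = 0.8792 μm/a
  mass loss = 0.8792 μm/a × 7.14 g/cm³ = 6.277 g·m⁻²·a⁻¹
copper: temperature factor f = -0.080·(6.5) = -0.5200
  SO₂ term: 0.0053·2.1^0.26·exp(0.059·75-0.5200) = 0.3191
  Sd branch = 0.01025·Sd^0.27·e^(0.036·RH+0.049·T) = 0.6635 μm/a
  sum: 0.3191 + 0.6635 → r_corr = 0.9826 μm/a
  mass loss = 0.9826 μm/a × 8.96 g/cm³ = 8.805 g·m⁻²·a⁻¹
Ordering by g·m⁻²·a⁻¹: copper (8.8) > zinc (6.28)

copper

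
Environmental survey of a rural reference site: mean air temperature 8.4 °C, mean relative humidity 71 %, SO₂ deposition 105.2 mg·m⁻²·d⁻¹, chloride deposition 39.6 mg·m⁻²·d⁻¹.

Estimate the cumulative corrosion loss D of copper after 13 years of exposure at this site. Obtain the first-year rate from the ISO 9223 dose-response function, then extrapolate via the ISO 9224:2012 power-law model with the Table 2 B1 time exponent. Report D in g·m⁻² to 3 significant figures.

copper: T≤10 °C ⇒ hinge +0.126·(8.4−10) = -0.2016
  sulphur-dioxide contribution → 0.9588 μm/a
  chloride contribution → 0.5382 μm/a
  ⇒ r_corr(copper) = 1.497 μm/a
Power-law: D(13) = r_corr · 13^0.667
  D(13) = 1.497 × 13^0.667 = 1.497 × 5.534 = 8.283 μm
  Mass loss = 8.283 μm × 8.96 g/cm³ = 74.22 g·m⁻²

D(13) = 74.2 g·m⁻²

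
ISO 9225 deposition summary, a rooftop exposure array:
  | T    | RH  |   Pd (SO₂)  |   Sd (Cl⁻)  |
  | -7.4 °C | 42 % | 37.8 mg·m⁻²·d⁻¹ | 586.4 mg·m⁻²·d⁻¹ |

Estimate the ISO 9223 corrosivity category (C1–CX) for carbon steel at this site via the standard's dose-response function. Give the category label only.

carbon steel: temperature factor f = +0.150·(-17.4) = -2.6100
  sulphur-dioxide contribution → 1.993 μm/a
  chloride contribution → 15.79 μm/a
  total first-year rate 17.78 μm/a
17.8 μm/a falls in (1.3, 25] for carbon steel → category C2

C2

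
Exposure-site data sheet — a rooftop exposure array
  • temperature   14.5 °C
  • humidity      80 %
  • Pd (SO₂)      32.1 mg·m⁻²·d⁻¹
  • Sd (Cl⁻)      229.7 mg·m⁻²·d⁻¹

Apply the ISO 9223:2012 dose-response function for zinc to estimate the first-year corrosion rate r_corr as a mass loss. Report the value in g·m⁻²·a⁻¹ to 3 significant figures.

r_corr = 30.2 g·m⁻²·a⁻¹

zinc: f(T) = -0.071·(T−10) [T>10 °C] = -0.3195
  Pd branch = 0.0129·Pd^0.44·e^(0.046·RH+f) = 1.71 μm/a
  Sd branch = 0.0175·Sd^0.57·e^(0.008·RH+0.085·T) = 2.524 μm/a
  sum: 1.71 + 2.524 → r_corr = 4.234 μm/a
Convert to mass loss: 4.234 μm/a × 7.14 g/cm³ = 30.23 g·m⁻²·a⁻¹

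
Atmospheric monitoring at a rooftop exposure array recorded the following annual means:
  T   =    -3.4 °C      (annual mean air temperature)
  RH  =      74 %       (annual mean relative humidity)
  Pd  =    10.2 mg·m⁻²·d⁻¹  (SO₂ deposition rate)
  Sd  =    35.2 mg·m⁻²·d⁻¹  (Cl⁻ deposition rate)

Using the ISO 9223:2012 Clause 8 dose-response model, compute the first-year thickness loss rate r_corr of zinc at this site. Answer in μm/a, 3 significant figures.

r_corr = 0.828 μm/a

zinc: f(T) = +0.038·(T−10) [T≤10 °C] = -0.5092
  sulphur-dioxide contribution → 0.648 μm/a
  chloride contribution → 0.1804 μm/a
  ⇒ r_corr(zinc) = 0.8284 μm/a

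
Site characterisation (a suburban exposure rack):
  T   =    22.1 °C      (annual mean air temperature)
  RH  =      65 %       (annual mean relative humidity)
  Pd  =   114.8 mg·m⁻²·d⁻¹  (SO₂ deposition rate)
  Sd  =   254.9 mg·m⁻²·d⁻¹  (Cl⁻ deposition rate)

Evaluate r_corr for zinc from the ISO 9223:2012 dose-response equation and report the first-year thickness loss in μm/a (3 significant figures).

zinc: temperature factor f = -0.071·(12.1) = -0.8591
  SO₂ term: 0.0129·114.8^0.44·exp(0.046·65-0.8591) = 0.8758
  Cl⁻ term: 0.0175·254.9^0.57·exp(0.008·65+0.085·22.1) = 4.532
  r_corr = 0.8758 + 4.532 = 5.408 μm/a

r_corr = 5.41 μm/a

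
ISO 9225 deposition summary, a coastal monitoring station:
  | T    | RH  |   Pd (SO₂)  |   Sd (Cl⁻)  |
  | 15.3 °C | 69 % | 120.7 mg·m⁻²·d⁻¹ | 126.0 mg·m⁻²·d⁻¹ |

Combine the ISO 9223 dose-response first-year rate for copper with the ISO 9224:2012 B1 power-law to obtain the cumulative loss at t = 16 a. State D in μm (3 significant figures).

copper: T>10 °C ⇒ hinge -0.080·(15.3−10) = -0.4240
  SO₂ term: 0.0053·120.7^0.26·exp(0.059·69-0.4240) = 0.707
  Cl⁻ term: 0.01025·126.0^0.27·exp(0.036·69+0.049·15.3) = 0.9598
  sum: 0.707 + 0.9598 → r_corr = 1.667 μm/a
Long-term exponent b (ISO 9224 Table 2, B1) = 0.667
  D(16) = 1.667 × 16^0.667 = 1.667 × 6.355 = 10.59 μm

D(16) = 10.6 μm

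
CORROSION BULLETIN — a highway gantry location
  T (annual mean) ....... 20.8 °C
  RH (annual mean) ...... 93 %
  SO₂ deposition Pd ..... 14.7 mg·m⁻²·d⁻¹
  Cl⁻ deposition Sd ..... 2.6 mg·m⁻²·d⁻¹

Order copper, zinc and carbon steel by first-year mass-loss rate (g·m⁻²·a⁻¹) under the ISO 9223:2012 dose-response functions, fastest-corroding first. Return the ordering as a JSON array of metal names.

copper: f(T) = -0.080·(T−10) [T>10 °C] = -0.8640
  SO₂ term: 0.0053·14.7^0.26·exp(0.059·93-0.8640) = 1.085
  Sd branch = 0.01025·Sd^0.27·e^(0.036·RH+0.049·T) = 1.046 μm/a
  r_corr = 1.085 + 1.046 = 2.131 μm/a
  mass loss = 2.131 μm/a × 8.96 g/cm³ = 19.09 g·m⁻²·a⁻¹
zinc: f(T) = -0.071·(T−10) [T>10 °C] = -0.7668
  Pd branch = 0.0129·Pd^0.44·e^(0.046·RH+f) = 1.41 μm/a
  Cl⁻ term: 0.0175·2.6^0.57·exp(0.008·93+0.085·20.8) = 0.372
  sum: 1.41 + 0.372 → r_corr = 1.782 μm/a
  mass loss = 1.782 μm/a × 7.14 g/cm³ = 12.72 g·m⁻²·a⁻¹
carbon steel: T>10 °C ⇒ hinge -0.054·(20.8−10) = -0.5832
  Pd branch = 1.77·Pd^0.52·e^(0.02·RH+f) = 25.67 μm/a
  Cl⁻ term: 0.102·2.6^0.62·exp(0.033·93+0.04·20.8) = 9.122
  sum: 25.67 + 9.122 → r_corr = 34.8 μm/a
  mass loss = 34.8 μm/a × 7.85 g/cm³ = 273.1 g·m⁻²·a⁻¹
Ordering by g·m⁻²·a⁻¹: carbon steel (273) > copper (19.1) > zinc (12.7)

["carbon steel", "copper", "zinc"]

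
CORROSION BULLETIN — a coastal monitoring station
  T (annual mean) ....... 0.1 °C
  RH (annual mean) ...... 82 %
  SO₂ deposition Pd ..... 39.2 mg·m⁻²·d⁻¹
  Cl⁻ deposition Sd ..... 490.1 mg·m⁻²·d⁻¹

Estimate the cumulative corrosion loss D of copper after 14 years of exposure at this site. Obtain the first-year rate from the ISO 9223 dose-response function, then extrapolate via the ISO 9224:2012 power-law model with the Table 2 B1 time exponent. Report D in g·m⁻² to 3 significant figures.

D(14) = 80.7 g·m⁻²

copper: temperature factor f = +0.126·(-9.9) = -1.2474
  SO₂ term: 0.0053·39.2^0.26·exp(0.059·82-1.2474) = 0.4988
  Sd branch = 0.01025·Sd^0.27·e^(0.036·RH+0.049·T) = 1.05 μm/a
  r_corr = 0.4988 + 1.05 = 1.549 μm/a
Long-term exponent b (ISO 9224 Table 2, B1) = 0.667
  D(14) = 1.549 × 14^0.667 = 1.549 × 5.814 = 9.006 μm
  Mass loss = 9.006 μm × 8.96 g/cm³ = 80.69 g·m⁻²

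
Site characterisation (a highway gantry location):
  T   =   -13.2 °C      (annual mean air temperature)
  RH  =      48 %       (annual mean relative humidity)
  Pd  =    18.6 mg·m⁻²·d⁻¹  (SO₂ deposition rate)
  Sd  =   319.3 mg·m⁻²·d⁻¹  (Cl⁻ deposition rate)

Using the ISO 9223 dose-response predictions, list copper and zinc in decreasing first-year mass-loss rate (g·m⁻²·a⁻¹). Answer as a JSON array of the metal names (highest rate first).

copper: T≤10 °C ⇒ hinge +0.126·(-13.2−10) = -2.9232
  Pd branch = 0.0053·Pd^0.26·e^(0.059·RH+f) = 0.01035 μm/a
  Cl⁻ term: 0.01025·319.3^0.27·exp(0.036·48+0.049·-13.2) = 0.1434
  sum: 0.01035 + 0.1434 → r_corr = 0.1537 μm/a
  mass loss = 0.1537 μm/a × 8.96 g/cm³ = 1.377 g·m⁻²·a⁻¹
zinc: T≤10 °C ⇒ hinge +0.038·(-13.2−10) = -0.8816
  SO₂ term: 0.0129·18.6^0.44·exp(0.046·48-0.8816) = 0.1759
  Cl⁻ term: 0.0175·319.3^0.57·exp(0.008·48+0.085·-13.2) = 0.2238
  sum: 0.1759 + 0.2238 → r_corr = 0.3997 μm/a
  mass loss = 0.3997 μm/a × 7.14 g/cm³ = 2.854 g·m⁻²·a⁻¹
Ordering by g·m⁻²·a⁻¹: zinc (2.85) > copper (1.38)

["zinc", "copper"]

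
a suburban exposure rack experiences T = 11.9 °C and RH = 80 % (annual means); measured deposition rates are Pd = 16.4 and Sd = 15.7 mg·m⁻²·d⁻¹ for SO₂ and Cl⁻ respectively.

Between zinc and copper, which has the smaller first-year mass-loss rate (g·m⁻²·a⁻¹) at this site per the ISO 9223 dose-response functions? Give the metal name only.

zinc: temperature factor f = -0.071·(1.9) = -0.1349
  Pd branch = 0.0129·Pd^0.44·e^(0.046·RH+f) = 1.53 μm/a
  Cl⁻ term: 0.0175·15.7^0.57·exp(0.008·80+0.085·11.9) = 0.4385
  sum: 1.53 + 0.4385 → r_corr = 1.969 μm/a
  mass loss = 1.969 μm/a × 7.14 g/cm³ = 14.06 g·m⁻²·a⁻¹
copper: temperature factor f = -0.080·(1.9) = -0.1520
  Pd branch = 0.0053·Pd^0.26·e^(0.059·RH+f) = 1.057 μm/a
  Cl⁻ term: 0.01025·15.7^0.27·exp(0.036·80+0.049·11.9) = 0.6881
  r_corr = 1.057 + 0.6881 = 1.745 μm/a
  mass loss = 1.745 μm/a × 8.96 g/cm³ = 15.63 g·m⁻²·a⁻¹
Ordering by g·m⁻²·a⁻¹: copper (15.6) > zinc (14.1)

zinc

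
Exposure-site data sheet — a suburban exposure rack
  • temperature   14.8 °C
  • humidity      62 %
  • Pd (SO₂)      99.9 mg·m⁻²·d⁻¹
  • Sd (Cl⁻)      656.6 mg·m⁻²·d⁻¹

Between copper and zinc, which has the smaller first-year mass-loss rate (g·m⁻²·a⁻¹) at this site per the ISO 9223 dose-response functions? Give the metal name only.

copper: temperature factor f = -0.080·(4.8) = -0.3840
  Pd branch = 0.0053·Pd^0.26·e^(0.059·RH+f) = 0.4635 μm/a
  Cl⁻ term: 0.01025·656.6^0.27·exp(0.036·62+0.049·14.8) = 1.137
  sum: 0.4635 + 1.137 → r_corr = 1.6 μm/a
  mass loss = 1.6 μm/a × 8.96 g/cm³ = 14.34 g·m⁻²·a⁻¹
zinc: temperature factor f = -0.071·(4.8) = -0.3408
  Pd branch = 0.0129·Pd^0.44·e^(0.046·RH+f) = 1.205 μm/a
  Sd branch = 0.0175·Sd^0.57·e^(0.008·RH+0.085·T) = 4.08 μm/a
  r_corr = 1.205 + 4.08 = 5.285 μm/a
  mass loss = 5.285 μm/a × 7.14 g/cm³ = 37.73 g·m⁻²·a⁻¹
Ordering by g·m⁻²·a⁻¹: zinc (37.7) > copper (14.3)

copper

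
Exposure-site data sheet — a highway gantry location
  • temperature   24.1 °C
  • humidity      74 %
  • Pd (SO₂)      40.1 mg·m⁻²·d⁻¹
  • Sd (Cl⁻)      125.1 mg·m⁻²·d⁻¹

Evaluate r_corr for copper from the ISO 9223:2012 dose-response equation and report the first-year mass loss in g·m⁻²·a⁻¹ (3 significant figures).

copper: temperature factor f = -0.080·(14.1) = -1.1280
  sulphur-dioxide contribution → 0.3526 μm/a
  chloride contribution → 1.765 μm/a
  ⇒ r_corr(copper) = 2.118 μm/a
Convert to mass loss: 2.118 μm/a × 8.96 g/cm³ = 18.98 g·m⁻²·a⁻¹

r_corr = 19.0 g·m⁻²·a⁻¹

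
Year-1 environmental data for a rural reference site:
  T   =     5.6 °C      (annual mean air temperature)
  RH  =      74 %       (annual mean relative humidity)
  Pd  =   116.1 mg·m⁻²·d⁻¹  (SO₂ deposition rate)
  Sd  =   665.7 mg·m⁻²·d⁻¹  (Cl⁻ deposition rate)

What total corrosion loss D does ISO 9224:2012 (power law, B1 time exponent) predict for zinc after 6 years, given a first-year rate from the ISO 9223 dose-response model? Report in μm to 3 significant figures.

zinc: temperature factor f = +0.038·(-4.4) = -0.1672
  Pd branch = 0.0129·Pd^0.44·e^(0.046·RH+f) = 2.66 μm/a
  Cl⁻ term: 0.0175·665.7^0.57·exp(0.008·74+0.085·5.6) = 2.071
  r_corr = 2.66 + 2.071 = 4.731 μm/a
ISO 9224: D(t) = r_corr · t^b with b = 0.813 (zinc, B1)
  D(6) = 4.731 × 6^0.813 = 4.731 × 4.292 = 20.3 μm

D(6) = 20.3 μm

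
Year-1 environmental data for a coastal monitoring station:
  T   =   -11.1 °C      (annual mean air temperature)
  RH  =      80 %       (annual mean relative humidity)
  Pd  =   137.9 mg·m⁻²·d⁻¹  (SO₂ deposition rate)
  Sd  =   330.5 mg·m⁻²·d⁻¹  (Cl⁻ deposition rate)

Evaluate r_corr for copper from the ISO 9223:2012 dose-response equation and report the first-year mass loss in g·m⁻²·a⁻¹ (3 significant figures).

copper: f(T) = +0.126·(T−10) [T≤10 °C] = -2.6586
  SO₂ term: 0.0053·137.9^0.26·exp(0.059·80-2.6586) = 0.1499
  Sd branch = 0.01025·Sd^0.27·e^(0.036·RH+0.049·T) = 0.5075 μm/a
  r_corr = 0.1499 + 0.5075 = 0.6574 μm/a
Convert to mass loss: 0.6574 μm/a × 8.96 g/cm³ = 5.891 g·m⁻²·a⁻¹

r_corr = 5.89 g·m⁻²·a⁻¹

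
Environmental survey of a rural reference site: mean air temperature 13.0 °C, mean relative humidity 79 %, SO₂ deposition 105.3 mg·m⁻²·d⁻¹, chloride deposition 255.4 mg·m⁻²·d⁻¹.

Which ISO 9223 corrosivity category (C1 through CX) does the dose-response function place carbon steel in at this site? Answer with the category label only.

C5

carbon steel: f(T) = -0.054·(T−10) [T>10 °C] = -0.1620
  sulphur-dioxide contribution → 82.31 μm/a
  chloride contribution → 72.3 μm/a
  ⇒ r_corr(carbon steel) = 154.6 μm/a
Category bounds: 80…200 μm/a bracket r_corr ⇒ C5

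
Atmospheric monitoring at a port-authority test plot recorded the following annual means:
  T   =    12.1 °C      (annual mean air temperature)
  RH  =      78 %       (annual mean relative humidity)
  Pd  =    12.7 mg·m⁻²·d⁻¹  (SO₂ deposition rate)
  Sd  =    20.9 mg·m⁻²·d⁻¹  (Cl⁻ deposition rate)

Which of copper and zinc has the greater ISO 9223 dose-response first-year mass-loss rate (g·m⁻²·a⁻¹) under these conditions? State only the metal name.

copper: temperature factor f = -0.080·(2.1) = -0.1680
  sulphur-dioxide contribution → 0.8648 μm/a
  chloride contribution → 0.6985 μm/a
  total first-year rate 1.563 μm/a
  mass loss = 1.563 μm/a × 8.96 g/cm³ = 14.01 g·m⁻²·a⁻¹
zinc: T>10 °C ⇒ hinge -0.071·(12.1−10) = -0.1491
  sulphur-dioxide contribution → 1.23 μm/a
  chloride contribution → 0.5166 μm/a
  total first-year rate 1.746 μm/a
  mass loss = 1.746 μm/a × 7.14 g/cm³ = 12.47 g·m⁻²·a⁻¹
Ordering by g·m⁻²·a⁻¹: copper (14) > zinc (12.5)

copper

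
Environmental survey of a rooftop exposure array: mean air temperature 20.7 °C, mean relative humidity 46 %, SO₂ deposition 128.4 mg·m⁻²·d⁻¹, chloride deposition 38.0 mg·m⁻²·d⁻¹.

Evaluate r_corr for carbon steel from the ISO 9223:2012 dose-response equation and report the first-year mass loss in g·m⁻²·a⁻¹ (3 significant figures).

r_corr = 324 g·m⁻²·a⁻¹

carbon steel: temperature factor f = -0.054·(10.7) = -0.5778
  Pd branch = 1.77·Pd^0.52·e^(0.02·RH+f) = 31.12 μm/a
  Cl⁻ term: 0.102·38.0^0.62·exp(0.033·46+0.04·20.7) = 10.16
  r_corr = 31.12 + 10.16 = 41.28 μm/a
Convert to mass loss: 41.28 μm/a × 7.85 g/cm³ = 324.1 g·m⁻²·a⁻¹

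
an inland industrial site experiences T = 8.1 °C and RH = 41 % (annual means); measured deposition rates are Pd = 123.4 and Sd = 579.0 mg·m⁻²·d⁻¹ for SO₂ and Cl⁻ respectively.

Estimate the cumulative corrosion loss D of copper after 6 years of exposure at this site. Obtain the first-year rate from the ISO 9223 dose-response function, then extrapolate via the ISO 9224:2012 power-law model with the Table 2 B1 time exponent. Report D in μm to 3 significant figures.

D(6) = 1.77 μm

copper: temperature factor f = +0.126·(-1.9) = -0.2394
  Pd branch = 0.0053·Pd^0.26·e^(0.059·RH+f) = 0.1639 μm/a
  Cl⁻ term: 0.01025·579.0^0.27·exp(0.036·41+0.049·8.1) = 0.3716
  r_corr = 0.1639 + 0.3716 = 0.5355 μm/a
Power-law: D(6) = r_corr · 6^0.667
  D(6) = 0.5355 × 6^0.667 = 0.5355 × 3.304 = 1.769 μm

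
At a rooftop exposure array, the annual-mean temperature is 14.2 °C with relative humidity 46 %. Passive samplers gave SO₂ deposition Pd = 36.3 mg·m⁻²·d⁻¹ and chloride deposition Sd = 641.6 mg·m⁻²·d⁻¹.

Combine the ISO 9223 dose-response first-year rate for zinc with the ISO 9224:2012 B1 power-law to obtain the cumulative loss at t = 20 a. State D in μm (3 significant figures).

zinc: f(T) = -0.071·(T−10) [T>10 °C] = -0.2982
  Pd branch = 0.0129·Pd^0.44·e^(0.046·RH+f) = 0.3858 μm/a
  Cl⁻ term: 0.0175·641.6^0.57·exp(0.008·46+0.085·14.2) = 3.367
  r_corr = 0.3858 + 3.367 = 3.752 μm/a
ISO 9224: D(t) = r_corr · t^b with b = 0.813 (zinc, B1)
  D(20) = 3.752 × 20^0.813 = 3.752 × 11.42 = 42.86 μm

D(20) = 42.9 μm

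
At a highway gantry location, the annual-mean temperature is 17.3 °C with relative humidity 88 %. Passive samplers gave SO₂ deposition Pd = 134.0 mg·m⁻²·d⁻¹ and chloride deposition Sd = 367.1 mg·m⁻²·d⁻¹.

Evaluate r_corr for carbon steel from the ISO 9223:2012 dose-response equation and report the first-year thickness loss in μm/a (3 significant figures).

carbon steel: f(T) = -0.054·(T−10) [T>10 °C] = -0.3942
  sulphur-dioxide contribution → 88.56 μm/a
  chloride contribution → 144.7 μm/a
  total first-year rate 233.3 μm/a

r_corr = 233 μm/a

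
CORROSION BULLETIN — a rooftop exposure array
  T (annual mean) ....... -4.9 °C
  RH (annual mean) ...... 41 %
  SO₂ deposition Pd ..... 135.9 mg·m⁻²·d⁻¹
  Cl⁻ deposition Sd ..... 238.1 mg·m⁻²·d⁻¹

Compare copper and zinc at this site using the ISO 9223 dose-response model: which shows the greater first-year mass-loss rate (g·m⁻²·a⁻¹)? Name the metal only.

copper: f(T) = +0.126·(T−10) [T≤10 °C] = -1.8774
  Pd branch = 0.0053·Pd^0.26·e^(0.059·RH+f) = 0.03267 μm/a
  Cl⁻ term: 0.01025·238.1^0.27·exp(0.036·41+0.049·-4.9) = 0.1546
  r_corr = 0.03267 + 0.1546 = 0.1873 μm/a
  mass loss = 0.1873 μm/a × 8.96 g/cm³ = 1.678 g·m⁻²·a⁻¹
zinc: temperature factor f = +0.038·(-14.9) = -0.5662
  SO₂ term: 0.0129·135.9^0.44·exp(0.046·41-0.5662) = 0.4192
  Cl⁻ term: 0.0175·238.1^0.57·exp(0.008·41+0.085·-4.9) = 0.3625
  r_corr = 0.4192 + 0.3625 = 0.7817 μm/a
  mass loss = 0.7817 μm/a × 7.14 g/cm³ = 5.581 g·m⁻²·a⁻¹
Ordering by g·m⁻²·a⁻¹: zinc (5.58) > copper (1.68)

zinc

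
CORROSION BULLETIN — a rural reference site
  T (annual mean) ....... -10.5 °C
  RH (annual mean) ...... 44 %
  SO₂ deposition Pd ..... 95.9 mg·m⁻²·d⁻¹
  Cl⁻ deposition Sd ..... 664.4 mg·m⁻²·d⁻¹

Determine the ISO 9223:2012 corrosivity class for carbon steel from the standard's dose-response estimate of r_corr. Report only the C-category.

C2

carbon steel: T≤10 °C ⇒ hinge +0.150·(-10.5−10) = -3.0750
  SO₂ term: 1.77·95.9^0.52·exp(0.02·44-3.0750) = 2.115
  Sd branch = 0.102·Sd^0.62·e^(0.033·RH+0.04·T) = 16.1 μm/a
  r_corr = 2.115 + 16.1 = 18.21 μm/a
Category bounds: 1.3…25 μm/a bracket r_corr ⇒ C2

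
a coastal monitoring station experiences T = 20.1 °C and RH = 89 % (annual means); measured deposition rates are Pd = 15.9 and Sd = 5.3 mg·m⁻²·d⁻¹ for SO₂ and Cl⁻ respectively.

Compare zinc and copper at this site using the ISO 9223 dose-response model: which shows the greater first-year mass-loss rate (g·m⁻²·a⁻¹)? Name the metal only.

copper

zinc: T>10 °C ⇒ hinge -0.071·(20.1−10) = -0.7171
  SO₂ term: 0.0129·15.9^0.44·exp(0.046·89-0.7171) = 1.276
  Sd branch = 0.0175·Sd^0.57·e^(0.008·RH+0.085·T) = 0.5094 μm/a
  sum: 1.276 + 0.5094 → r_corr = 1.785 μm/a
  mass loss = 1.785 μm/a × 7.14 g/cm³ = 12.75 g·m⁻²·a⁻¹
copper: temperature factor f = -0.080·(10.1) = -0.8080
  Pd branch = 0.0053·Pd^0.26·e^(0.059·RH+f) = 0.9251 μm/a
  Cl⁻ term: 0.01025·5.3^0.27·exp(0.036·89+0.049·20.1) = 1.06
  r_corr = 0.9251 + 1.06 = 1.986 μm/a
  mass loss = 1.986 μm/a × 8.96 g/cm³ = 17.79 g·m⁻²·a⁻¹
Ordering by g·m⁻²·a⁻¹: copper (17.8) > zinc (12.7)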